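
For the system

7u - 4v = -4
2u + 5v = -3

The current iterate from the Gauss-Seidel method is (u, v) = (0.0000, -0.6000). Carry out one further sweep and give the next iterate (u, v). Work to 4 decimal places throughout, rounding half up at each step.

One sweep:
  u = (-4 - (-4)·-0.6000) / (7) = -0.9143
  v = (-3 - (2)·-0.9143) / (5) = -0.2343

(-0.9143, -0.2343)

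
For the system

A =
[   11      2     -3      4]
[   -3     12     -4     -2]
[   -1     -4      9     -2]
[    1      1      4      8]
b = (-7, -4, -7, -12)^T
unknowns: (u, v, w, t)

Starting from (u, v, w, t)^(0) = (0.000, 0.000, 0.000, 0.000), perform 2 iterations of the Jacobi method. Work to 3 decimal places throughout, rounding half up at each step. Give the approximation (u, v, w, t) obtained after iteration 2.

(-0.243, -1.002, -1.330, -0.990)

Iteration 1:
  u = (-7 - (2)·0.000 - (-3)·0.000 - (4)·0.000) / (11) = -0.636
  v = (-4 - (-3)·0.000 - (-4)·0.000 - (-2)·0.000) / (12) = -0.333
  w = (-7 - (-1)·0.000 - (-4)·0.000 - (-2)·0.000) / (9) = -0.778
  t = (-12 - (1)·0.000 - (1)·0.000 - (4)·0.000) / (8) = -1.500
Iteration 2:
  u = (-7 - (2)·-0.333 - (-3)·-0.778 - (4)·-1.500) / (11) = -0.243
  v = (-4 - (-3)·-0.636 - (-4)·-0.778 - (-2)·-1.500) / (12) = -1.002
  w = (-7 - (-1)·-0.636 - (-4)·-0.333 - (-2)·-1.500) / (9) = -1.330
  t = (-12 - (1)·-0.636 - (1)·-0.333 - (4)·-0.778) / (8) = -0.990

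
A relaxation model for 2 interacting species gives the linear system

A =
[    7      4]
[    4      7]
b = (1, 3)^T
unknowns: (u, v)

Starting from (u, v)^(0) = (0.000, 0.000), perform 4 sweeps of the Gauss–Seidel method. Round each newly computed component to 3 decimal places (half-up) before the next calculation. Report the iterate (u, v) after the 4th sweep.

(-0.141, 0.509)

Iteration 1:
  u = (1 - (4)·0.000) / (7) = 0.143
  v = (3 - (4)·0.143) / (7) = 0.347
Iteration 2:
  u = (1 - (4)·0.347) / (7) = -0.055
  v = (3 - (4)·-0.055) / (7) = 0.460
Iteration 3:
  u = (1 - (4)·0.460) / (7) = -0.120
  v = (3 - (4)·-0.120) / (7) = 0.497
Iteration 4:
  u = (1 - (4)·0.497) / (7) = -0.141
  v = (3 - (4)·-0.141) / (7) = 0.509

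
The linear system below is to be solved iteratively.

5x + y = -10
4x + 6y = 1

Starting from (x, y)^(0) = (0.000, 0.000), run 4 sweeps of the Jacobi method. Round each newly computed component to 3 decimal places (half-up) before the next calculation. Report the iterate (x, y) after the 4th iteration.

Iteration 1:
  x = (-10 - (1)·0.000) / (5) = -2.000
  y = (1 - (4)·0.000) / (6) = 0.167
Iteration 2:
  x = (-10 - (1)·0.167) / (5) = -2.033
  y = (1 - (4)·-2.000) / (6) = 1.500
Iteration 3:
  x = (-10 - (1)·1.500) / (5) = -2.300
  y = (1 - (4)·-2.033) / (6) = 1.522
Iteration 4:
  x = (-10 - (1)·1.522) / (5) = -2.304
  y = (1 - (4)·-2.300) / (6) = 1.700

(-2.304, 1.700)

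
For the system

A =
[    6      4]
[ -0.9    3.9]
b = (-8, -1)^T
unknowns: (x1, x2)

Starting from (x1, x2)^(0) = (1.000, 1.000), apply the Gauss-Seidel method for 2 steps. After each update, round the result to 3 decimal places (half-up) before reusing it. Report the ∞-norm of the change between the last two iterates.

1.145

Iteration 1:
  x1 = (-8 - (4)·1.000) / (6) = -2.000
  x2 = (-1 - (-0.9)·-2.000) / (3.9) = -0.718
Iteration 2:
  x1 = (-8 - (4)·-0.718) / (6) = -0.855
  x2 = (-1 - (-0.9)·-0.855) / (3.9) = -0.454
Change: (1.145, 0.264) → max |·| = 1.145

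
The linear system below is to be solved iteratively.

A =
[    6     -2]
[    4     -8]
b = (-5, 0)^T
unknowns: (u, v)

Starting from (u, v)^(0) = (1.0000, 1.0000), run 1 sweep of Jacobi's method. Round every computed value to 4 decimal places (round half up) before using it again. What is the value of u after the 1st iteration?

-0.5000

Iteration 1:
  u = (-5 - (-2)·1.0000) / (6) = -0.5000
  v = (0 - (4)·1.0000) / (-8) = 0.5000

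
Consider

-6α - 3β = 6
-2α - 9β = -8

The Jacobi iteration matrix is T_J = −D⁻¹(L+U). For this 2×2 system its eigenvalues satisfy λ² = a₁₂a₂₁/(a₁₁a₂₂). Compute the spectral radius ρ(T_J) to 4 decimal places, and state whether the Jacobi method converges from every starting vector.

0.3333

a₁₂a₂₁/(a₁₁a₂₂) = (-3)·(-2) / ((-6)·(-9)) = 0.111111
ρ = √|0.111111| = √0.111111 = 0.3333
ρ < 1, so Jacobi converges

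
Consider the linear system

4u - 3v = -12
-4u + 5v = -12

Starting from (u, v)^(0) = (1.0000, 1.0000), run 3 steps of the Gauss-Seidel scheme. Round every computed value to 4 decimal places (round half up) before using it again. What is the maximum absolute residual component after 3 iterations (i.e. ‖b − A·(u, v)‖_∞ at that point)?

5.6160

Iteration 1:
  u = (-12 - (-3)·1.0000) / (4) = -2.2500
  v = (-12 - (-4)·-2.2500) / (5) = -4.2000
Iteration 2:
  u = (-12 - (-3)·-4.2000) / (4) = -6.1500
  v = (-12 - (-4)·-6.1500) / (5) = -7.3200
Iteration 3:
  u = (-12 - (-3)·-7.3200) / (4) = -8.4900
  v = (-12 - (-4)·-8.4900) / (5) = -9.1920
Residual b − A·x = (-5.6160, 0.0000); ∞-norm = 5.6160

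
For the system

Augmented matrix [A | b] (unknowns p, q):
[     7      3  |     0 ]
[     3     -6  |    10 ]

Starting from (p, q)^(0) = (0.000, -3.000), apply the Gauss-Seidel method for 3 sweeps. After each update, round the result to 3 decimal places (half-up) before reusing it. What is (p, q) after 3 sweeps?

(0.620, -1.357)

Iteration 1:
  p = (0 - (3)·-3.000) / (7) = 1.286
  q = (10 - (3)·1.286) / (-6) = -1.024
Iteration 2:
  p = (0 - (3)·-1.024) / (7) = 0.439
  q = (10 - (3)·0.439) / (-6) = -1.447
Iteration 3:
  p = (0 - (3)·-1.447) / (7) = 0.620
  q = (10 - (3)·0.620) / (-6) = -1.357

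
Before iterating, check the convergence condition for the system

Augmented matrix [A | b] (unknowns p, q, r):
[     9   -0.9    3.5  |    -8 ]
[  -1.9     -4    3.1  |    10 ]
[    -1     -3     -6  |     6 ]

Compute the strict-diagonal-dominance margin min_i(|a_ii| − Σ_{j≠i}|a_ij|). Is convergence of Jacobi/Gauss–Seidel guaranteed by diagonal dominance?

row 1: |9| − (0.9+3.5) = 4.6
row 2: |-4| − (1.9+3.1) = -1
row 3: |-6| − (1+3) = 2
minimum over rows = -1 → not strictly diagonally dominant

-1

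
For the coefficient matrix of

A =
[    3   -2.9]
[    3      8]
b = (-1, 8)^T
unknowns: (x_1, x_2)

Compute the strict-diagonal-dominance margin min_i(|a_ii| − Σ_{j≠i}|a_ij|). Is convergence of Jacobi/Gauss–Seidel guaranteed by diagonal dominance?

row 1: |3| − (2.9) = 0.1
row 2: |8| − (3) = 5
minimum over rows = 0.1 → strictly diagonally dominant (convergence guaranteed)

0.1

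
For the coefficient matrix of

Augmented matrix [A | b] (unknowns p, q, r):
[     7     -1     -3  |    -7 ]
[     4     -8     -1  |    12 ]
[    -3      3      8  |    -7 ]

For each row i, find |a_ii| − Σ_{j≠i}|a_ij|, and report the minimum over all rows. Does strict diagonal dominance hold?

2

row 1: |7| − (1+3) = 3
row 2: |-8| − (4+1) = 3
row 3: |8| − (3+3) = 2
minimum over rows = 2 → strictly diagonally dominant (convergence guaranteed)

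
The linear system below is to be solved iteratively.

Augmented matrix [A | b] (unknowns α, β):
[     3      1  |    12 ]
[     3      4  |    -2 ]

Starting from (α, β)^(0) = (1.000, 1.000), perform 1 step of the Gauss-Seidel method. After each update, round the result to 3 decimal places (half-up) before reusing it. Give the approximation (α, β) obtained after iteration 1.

Iteration 1:
  α = (12 - (1)·1.000) / (3) = 3.667
  β = (-2 - (3)·3.667) / (4) = -3.250

(3.667, -3.250)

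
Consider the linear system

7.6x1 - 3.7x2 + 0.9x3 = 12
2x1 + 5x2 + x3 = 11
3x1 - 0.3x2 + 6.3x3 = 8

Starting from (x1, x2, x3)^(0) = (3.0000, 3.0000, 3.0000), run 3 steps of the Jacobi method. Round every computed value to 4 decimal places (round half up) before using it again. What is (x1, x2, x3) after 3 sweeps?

(2.1276, 1.4876, 0.4781)

Iteration 1:
  x1 = (12 - (-3.7)·3.0000 - (0.9)·3.0000) / (7.6) = 2.6842
  x2 = (11 - (2)·3.0000 - (1)·3.0000) / (5) = 0.4000
  x3 = (8 - (3)·3.0000 - (-0.3)·3.0000) / (6.3) = -0.0159
Iteration 2:
  x1 = (12 - (-3.7)·0.4000 - (0.9)·-0.0159) / (7.6) = 1.7756
  x2 = (11 - (2)·2.6842 - (1)·-0.0159) / (5) = 1.1295
  x3 = (8 - (3)·2.6842 - (-0.3)·0.4000) / (6.3) = 0.0107
Iteration 3:
  x1 = (12 - (-3.7)·1.1295 - (0.9)·0.0107) / (7.6) = 2.1276
  x2 = (11 - (2)·1.7756 - (1)·0.0107) / (5) = 1.4876
  x3 = (8 - (3)·1.7756 - (-0.3)·1.1295) / (6.3) = 0.4781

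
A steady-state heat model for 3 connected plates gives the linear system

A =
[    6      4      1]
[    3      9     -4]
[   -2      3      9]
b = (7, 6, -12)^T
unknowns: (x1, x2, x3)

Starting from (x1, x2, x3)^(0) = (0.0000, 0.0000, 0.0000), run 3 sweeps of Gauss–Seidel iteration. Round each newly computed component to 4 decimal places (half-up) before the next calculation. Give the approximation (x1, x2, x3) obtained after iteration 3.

(1.4943, -0.2718, -0.9107)

Iteration 1:
  x1 = (7 - (4)·0.0000 - (1)·0.0000) / (6) = 1.1667
  x2 = (6 - (3)·1.1667 - (-4)·0.0000) / (9) = 0.2778
  x3 = (-12 - (-2)·1.1667 - (3)·0.2778) / (9) = -1.1667
Iteration 2:
  x1 = (7 - (4)·0.2778 - (1)·-1.1667) / (6) = 1.1759
  x2 = (6 - (3)·1.1759 - (-4)·-1.1667) / (9) = -0.2438
  x3 = (-12 - (-2)·1.1759 - (3)·-0.2438) / (9) = -0.9908
Iteration 3:
  x1 = (7 - (4)·-0.2438 - (1)·-0.9908) / (6) = 1.4943
  x2 = (6 - (3)·1.4943 - (-4)·-0.9908) / (9) = -0.2718
  x3 = (-12 - (-2)·1.4943 - (3)·-0.2718) / (9) = -0.9107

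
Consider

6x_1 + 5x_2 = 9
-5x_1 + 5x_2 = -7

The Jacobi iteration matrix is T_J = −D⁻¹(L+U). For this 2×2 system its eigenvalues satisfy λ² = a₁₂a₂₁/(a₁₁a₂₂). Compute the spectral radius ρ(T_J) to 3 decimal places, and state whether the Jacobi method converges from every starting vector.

a₁₂a₂₁/(a₁₁a₂₂) = (5)·(-5) / ((6)·(5)) = -0.833333
ρ = √|-0.833333| = √0.833333 = 0.913
ρ < 1, so Jacobi converges

0.913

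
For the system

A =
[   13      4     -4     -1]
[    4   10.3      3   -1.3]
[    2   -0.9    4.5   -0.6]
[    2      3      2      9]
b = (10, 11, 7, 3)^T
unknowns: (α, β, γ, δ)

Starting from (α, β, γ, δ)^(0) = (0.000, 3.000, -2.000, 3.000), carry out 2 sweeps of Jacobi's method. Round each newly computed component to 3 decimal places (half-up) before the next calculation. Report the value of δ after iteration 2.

-0.791

Iteration 1:
  α = (10 - (4)·3.000 - (-4)·-2.000 - (-1)·3.000) / (13) = -0.538
  β = (11 - (4)·0.000 - (3)·-2.000 - (-1.3)·3.000) / (10.3) = 2.029
  γ = (7 - (2)·0.000 - (-0.9)·3.000 - (-0.6)·3.000) / (4.5) = 2.556
  δ = (3 - (2)·0.000 - (3)·3.000 - (2)·-2.000) / (9) = -0.222
Iteration 2:
  α = (10 - (4)·2.029 - (-4)·2.556 - (-1)·-0.222) / (13) = 0.914
  β = (11 - (4)·-0.538 - (3)·2.556 - (-1.3)·-0.222) / (10.3) = 0.504
  γ = (7 - (2)·-0.538 - (-0.9)·2.029 - (-0.6)·-0.222) / (4.5) = 2.171
  δ = (3 - (2)·-0.538 - (3)·2.029 - (2)·2.556) / (9) = -0.791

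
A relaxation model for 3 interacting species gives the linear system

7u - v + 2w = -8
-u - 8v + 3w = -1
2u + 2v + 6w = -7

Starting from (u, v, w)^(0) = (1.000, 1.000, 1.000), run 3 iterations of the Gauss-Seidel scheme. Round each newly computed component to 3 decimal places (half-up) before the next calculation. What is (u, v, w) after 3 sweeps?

(-0.916, -0.084, -0.833)

Iteration 1:
  u = (-8 - (-1)·1.000 - (2)·1.000) / (7) = -1.286
  v = (-1 - (-1)·-1.286 - (3)·1.000) / (-8) = 0.661
  w = (-7 - (2)·-1.286 - (2)·0.661) / (6) = -0.958
Iteration 2:
  u = (-8 - (-1)·0.661 - (2)·-0.958) / (7) = -0.775
  v = (-1 - (-1)·-0.775 - (3)·-0.958) / (-8) = -0.137
  w = (-7 - (2)·-0.775 - (2)·-0.137) / (6) = -0.863
Iteration 3:
  u = (-8 - (-1)·-0.137 - (2)·-0.863) / (7) = -0.916
  v = (-1 - (-1)·-0.916 - (3)·-0.863) / (-8) = -0.084
  w = (-7 - (2)·-0.916 - (2)·-0.084) / (6) = -0.833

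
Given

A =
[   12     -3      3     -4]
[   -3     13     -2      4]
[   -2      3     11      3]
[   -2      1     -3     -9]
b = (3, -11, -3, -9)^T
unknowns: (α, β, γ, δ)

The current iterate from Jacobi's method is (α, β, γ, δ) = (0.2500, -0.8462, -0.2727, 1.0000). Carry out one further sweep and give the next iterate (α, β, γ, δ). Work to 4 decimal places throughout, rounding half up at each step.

(0.4400, -1.1381, -0.2692, 0.9413)

One sweep:
  α = (3 - (-3)·-0.8462 - (3)·-0.2727 - (-4)·1.0000) / (12) = 0.4400
  β = (-11 - (-3)·0.2500 - (-2)·-0.2727 - (4)·1.0000) / (13) = -1.1381
  γ = (-3 - (-2)·0.2500 - (3)·-0.8462 - (3)·1.0000) / (11) = -0.2692
  δ = (-9 - (-2)·0.2500 - (1)·-0.8462 - (-3)·-0.2727) / (-9) = 0.9413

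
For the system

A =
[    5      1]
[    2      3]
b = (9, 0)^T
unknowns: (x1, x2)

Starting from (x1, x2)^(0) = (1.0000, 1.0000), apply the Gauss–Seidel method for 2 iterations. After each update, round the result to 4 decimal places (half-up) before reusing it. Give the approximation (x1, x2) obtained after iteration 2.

(2.0133, -1.3422)

Iteration 1:
  x1 = (9 - (1)·1.0000) / (5) = 1.6000
  x2 = (0 - (2)·1.6000) / (3) = -1.0667
Iteration 2:
  x1 = (9 - (1)·-1.0667) / (5) = 2.0133
  x2 = (0 - (2)·2.0133) / (3) = -1.3422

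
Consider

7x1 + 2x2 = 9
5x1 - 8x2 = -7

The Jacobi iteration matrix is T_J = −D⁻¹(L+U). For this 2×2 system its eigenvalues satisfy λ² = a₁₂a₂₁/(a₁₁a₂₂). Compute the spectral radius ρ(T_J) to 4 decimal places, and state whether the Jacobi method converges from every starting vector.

0.4226

a₁₂a₂₁/(a₁₁a₂₂) = (2)·(5) / ((7)·(-8)) = -0.178571
ρ = √|-0.178571| = √0.178571 = 0.4226
ρ < 1, so Jacobi converges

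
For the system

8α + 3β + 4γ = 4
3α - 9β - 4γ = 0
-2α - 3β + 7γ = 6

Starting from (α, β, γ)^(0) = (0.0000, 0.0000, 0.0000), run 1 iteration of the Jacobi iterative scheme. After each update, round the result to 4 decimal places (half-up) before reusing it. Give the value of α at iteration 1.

0.5000

Iteration 1:
  α = (4 - (3)·0.0000 - (4)·0.0000) / (8) = 0.5000
  β = (0 - (3)·0.0000 - (-4)·0.0000) / (-9) = 0.0000
  γ = (6 - (-2)·0.0000 - (-3)·0.0000) / (7) = 0.8571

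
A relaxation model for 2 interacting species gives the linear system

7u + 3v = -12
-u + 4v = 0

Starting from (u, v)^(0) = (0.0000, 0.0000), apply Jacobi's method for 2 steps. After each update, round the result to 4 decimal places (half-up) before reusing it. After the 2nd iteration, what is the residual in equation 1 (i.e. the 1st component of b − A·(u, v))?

1.2859

Iteration 1:
  u = (-12 - (3)·0.0000) / (7) = -1.7143
  v = (0 - (-1)·0.0000) / (4) = 0.0000
Iteration 2:
  u = (-12 - (3)·0.0000) / (7) = -1.7143
  v = (0 - (-1)·-1.7143) / (4) = -0.4286
Residual b − A·x = (1.2859, 0.0001)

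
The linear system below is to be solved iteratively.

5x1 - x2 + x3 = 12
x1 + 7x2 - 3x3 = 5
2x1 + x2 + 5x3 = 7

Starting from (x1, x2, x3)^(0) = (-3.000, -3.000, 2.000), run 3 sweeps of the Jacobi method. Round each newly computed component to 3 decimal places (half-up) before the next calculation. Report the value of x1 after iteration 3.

2.689

Iteration 1:
  x1 = (12 - (-1)·-3.000 - (1)·2.000) / (5) = 1.400
  x2 = (5 - (1)·-3.000 - (-3)·2.000) / (7) = 2.000
  x3 = (7 - (2)·-3.000 - (1)·-3.000) / (5) = 3.200
Iteration 2:
  x1 = (12 - (-1)·2.000 - (1)·3.200) / (5) = 2.160
  x2 = (5 - (1)·1.400 - (-3)·3.200) / (7) = 1.886
  x3 = (7 - (2)·1.400 - (1)·2.000) / (5) = 0.440
Iteration 3:
  x1 = (12 - (-1)·1.886 - (1)·0.440) / (5) = 2.689
  x2 = (5 - (1)·2.160 - (-3)·0.440) / (7) = 0.594
  x3 = (7 - (2)·2.160 - (1)·1.886) / (5) = 0.159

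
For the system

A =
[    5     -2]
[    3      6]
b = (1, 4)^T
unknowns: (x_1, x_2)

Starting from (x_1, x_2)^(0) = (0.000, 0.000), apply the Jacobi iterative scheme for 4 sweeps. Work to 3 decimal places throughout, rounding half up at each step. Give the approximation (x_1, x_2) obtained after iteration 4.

Iteration 1:
  x_1 = (1 - (-2)·0.000) / (5) = 0.200
  x_2 = (4 - (3)·0.000) / (6) = 0.667
Iteration 2:
  x_1 = (1 - (-2)·0.667) / (5) = 0.467
  x_2 = (4 - (3)·0.200) / (6) = 0.567
Iteration 3:
  x_1 = (1 - (-2)·0.567) / (5) = 0.427
  x_2 = (4 - (3)·0.467) / (6) = 0.433
Iteration 4:
  x_1 = (1 - (-2)·0.433) / (5) = 0.373
  x_2 = (4 - (3)·0.427) / (6) = 0.453

(0.373, 0.453)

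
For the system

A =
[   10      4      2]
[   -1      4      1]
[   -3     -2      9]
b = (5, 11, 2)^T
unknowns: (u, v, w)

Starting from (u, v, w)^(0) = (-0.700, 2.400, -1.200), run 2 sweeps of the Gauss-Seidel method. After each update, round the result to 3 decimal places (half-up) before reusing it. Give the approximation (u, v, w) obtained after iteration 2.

(-0.861, 2.331, 0.453)

Iteration 1:
  u = (5 - (4)·2.400 - (2)·-1.200) / (10) = -0.220
  v = (11 - (-1)·-0.220 - (1)·-1.200) / (4) = 2.995
  w = (2 - (-3)·-0.220 - (-2)·2.995) / (9) = 0.814
Iteration 2:
  u = (5 - (4)·2.995 - (2)·0.814) / (10) = -0.861
  v = (11 - (-1)·-0.861 - (1)·0.814) / (4) = 2.331
  w = (2 - (-3)·-0.861 - (-2)·2.331) / (9) = 0.453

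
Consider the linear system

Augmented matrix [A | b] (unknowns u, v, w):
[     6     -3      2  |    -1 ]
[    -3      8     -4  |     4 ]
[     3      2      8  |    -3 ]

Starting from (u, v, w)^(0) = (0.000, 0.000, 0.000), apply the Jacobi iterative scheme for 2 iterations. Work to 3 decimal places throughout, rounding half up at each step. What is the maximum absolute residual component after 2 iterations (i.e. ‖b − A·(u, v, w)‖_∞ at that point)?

0.876

Iteration 1:
  u = (-1 - (-3)·0.000 - (2)·0.000) / (6) = -0.167
  v = (4 - (-3)·0.000 - (-4)·0.000) / (8) = 0.500
  w = (-3 - (3)·0.000 - (2)·0.000) / (8) = -0.375
Iteration 2:
  u = (-1 - (-3)·0.500 - (2)·-0.375) / (6) = 0.208
  v = (4 - (-3)·-0.167 - (-4)·-0.375) / (8) = 0.250
  w = (-3 - (3)·-0.167 - (2)·0.500) / (8) = -0.437
Residual b − A·x = (-0.624, 0.876, -0.628); ∞-norm = 0.876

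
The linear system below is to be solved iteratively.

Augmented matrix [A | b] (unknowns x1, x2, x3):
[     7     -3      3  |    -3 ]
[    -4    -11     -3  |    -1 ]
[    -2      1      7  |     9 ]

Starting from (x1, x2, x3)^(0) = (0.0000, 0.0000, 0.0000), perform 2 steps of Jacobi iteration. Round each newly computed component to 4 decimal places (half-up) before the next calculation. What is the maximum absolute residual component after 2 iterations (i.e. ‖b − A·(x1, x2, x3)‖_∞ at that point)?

Iteration 1:
  x1 = (-3 - (-3)·0.0000 - (3)·0.0000) / (7) = -0.4286
  x2 = (-1 - (-4)·0.0000 - (-3)·0.0000) / (-11) = 0.0909
  x3 = (9 - (-2)·0.0000 - (1)·0.0000) / (7) = 1.2857
Iteration 2:
  x1 = (-3 - (-3)·0.0909 - (3)·1.2857) / (7) = -0.9406
  x2 = (-1 - (-4)·-0.4286 - (-3)·1.2857) / (-11) = -0.1039
  x3 = (9 - (-2)·-0.4286 - (1)·0.0909) / (7) = 1.1503
Residual b − A·x = (-0.1784, -2.4544, -0.8294); ∞-norm = 2.4544

2.4544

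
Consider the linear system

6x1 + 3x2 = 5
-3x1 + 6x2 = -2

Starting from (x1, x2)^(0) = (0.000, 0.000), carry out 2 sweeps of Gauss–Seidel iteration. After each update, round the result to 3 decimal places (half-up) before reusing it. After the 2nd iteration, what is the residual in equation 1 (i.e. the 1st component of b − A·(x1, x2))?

0.059

Iteration 1:
  x1 = (5 - (3)·0.000) / (6) = 0.833
  x2 = (-2 - (-3)·0.833) / (6) = 0.083
Iteration 2:
  x1 = (5 - (3)·0.083) / (6) = 0.792
  x2 = (-2 - (-3)·0.792) / (6) = 0.063
Residual b − A·x = (0.059, -0.002)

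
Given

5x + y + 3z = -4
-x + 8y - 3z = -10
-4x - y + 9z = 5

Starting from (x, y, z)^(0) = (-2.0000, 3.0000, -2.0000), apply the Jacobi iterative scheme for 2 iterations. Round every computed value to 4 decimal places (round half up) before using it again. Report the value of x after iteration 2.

Iteration 1:
  x = (-4 - (1)·3.0000 - (3)·-2.0000) / (5) = -0.2000
  y = (-10 - (-1)·-2.0000 - (-3)·-2.0000) / (8) = -2.2500
  z = (5 - (-4)·-2.0000 - (-1)·3.0000) / (9) = 0.0000
Iteration 2:
  x = (-4 - (1)·-2.2500 - (3)·0.0000) / (5) = -0.3500
  y = (-10 - (-1)·-0.2000 - (-3)·0.0000) / (8) = -1.2750
  z = (5 - (-4)·-0.2000 - (-1)·-2.2500) / (9) = 0.2167

-0.3500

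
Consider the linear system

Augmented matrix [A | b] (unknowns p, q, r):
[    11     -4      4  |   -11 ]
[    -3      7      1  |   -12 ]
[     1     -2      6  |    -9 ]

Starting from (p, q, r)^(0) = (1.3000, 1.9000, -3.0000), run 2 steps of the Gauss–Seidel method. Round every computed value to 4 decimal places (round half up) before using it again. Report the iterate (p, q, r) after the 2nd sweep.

Iteration 1:
  p = (-11 - (-4)·1.9000 - (4)·-3.0000) / (11) = 0.7818
  q = (-12 - (-3)·0.7818 - (1)·-3.0000) / (7) = -0.9507
  r = (-9 - (1)·0.7818 - (-2)·-0.9507) / (6) = -1.9472
Iteration 2:
  p = (-11 - (-4)·-0.9507 - (4)·-1.9472) / (11) = -0.6376
  q = (-12 - (-3)·-0.6376 - (1)·-1.9472) / (7) = -1.7094
  r = (-9 - (1)·-0.6376 - (-2)·-1.7094) / (6) = -1.9635

(-0.6376, -1.7094, -1.9635)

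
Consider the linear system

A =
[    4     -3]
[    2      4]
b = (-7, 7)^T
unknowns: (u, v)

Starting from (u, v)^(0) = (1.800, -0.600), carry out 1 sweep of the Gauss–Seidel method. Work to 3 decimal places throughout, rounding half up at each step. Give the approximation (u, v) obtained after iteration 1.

Iteration 1:
  u = (-7 - (-3)·-0.600) / (4) = -2.200
  v = (7 - (2)·-2.200) / (4) = 2.850

(-2.200, 2.850)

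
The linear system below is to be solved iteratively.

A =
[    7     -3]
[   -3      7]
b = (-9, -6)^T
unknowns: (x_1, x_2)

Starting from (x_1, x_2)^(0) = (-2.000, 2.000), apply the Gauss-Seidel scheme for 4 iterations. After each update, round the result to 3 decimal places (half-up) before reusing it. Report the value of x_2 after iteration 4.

Iteration 1:
  x_1 = (-9 - (-3)·2.000) / (7) = -0.429
  x_2 = (-6 - (-3)·-0.429) / (7) = -1.041
Iteration 2:
  x_1 = (-9 - (-3)·-1.041) / (7) = -1.732
  x_2 = (-6 - (-3)·-1.732) / (7) = -1.599
Iteration 3:
  x_1 = (-9 - (-3)·-1.599) / (7) = -1.971
  x_2 = (-6 - (-3)·-1.971) / (7) = -1.702
Iteration 4:
  x_1 = (-9 - (-3)·-1.702) / (7) = -2.015
  x_2 = (-6 - (-3)·-2.015) / (7) = -1.721

-1.721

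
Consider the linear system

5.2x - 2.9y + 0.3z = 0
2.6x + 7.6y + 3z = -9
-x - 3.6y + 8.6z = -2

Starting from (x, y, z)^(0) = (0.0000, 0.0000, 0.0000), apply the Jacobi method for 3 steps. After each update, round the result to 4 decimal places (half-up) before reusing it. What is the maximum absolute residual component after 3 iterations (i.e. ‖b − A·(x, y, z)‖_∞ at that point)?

1.5812

Iteration 1:
  x = (0 - (-2.9)·0.0000 - (0.3)·0.0000) / (5.2) = 0.0000
  y = (-9 - (2.6)·0.0000 - (3)·0.0000) / (7.6) = -1.1842
  z = (-2 - (-1)·0.0000 - (-3.6)·0.0000) / (8.6) = -0.2326
Iteration 2:
  x = (0 - (-2.9)·-1.1842 - (0.3)·-0.2326) / (5.2) = -0.6470
  y = (-9 - (2.6)·0.0000 - (3)·-0.2326) / (7.6) = -1.0924
  z = (-2 - (-1)·0.0000 - (-3.6)·-1.1842) / (8.6) = -0.7283
Iteration 3:
  x = (0 - (-2.9)·-1.0924 - (0.3)·-0.7283) / (5.2) = -0.5672
  y = (-9 - (2.6)·-0.6470 - (3)·-0.7283) / (7.6) = -0.6754
  z = (-2 - (-1)·-0.6470 - (-3.6)·-1.0924) / (8.6) = -0.7651
Residual b − A·x = (1.2203, -0.0969, 1.5812); ∞-norm = 1.5812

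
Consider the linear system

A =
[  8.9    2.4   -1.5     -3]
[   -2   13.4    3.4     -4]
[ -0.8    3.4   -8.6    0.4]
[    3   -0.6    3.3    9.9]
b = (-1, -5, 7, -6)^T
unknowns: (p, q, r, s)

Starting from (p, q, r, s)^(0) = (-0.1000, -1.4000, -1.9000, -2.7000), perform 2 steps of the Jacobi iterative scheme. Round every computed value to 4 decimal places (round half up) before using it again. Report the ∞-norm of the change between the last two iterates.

0.7855

Iteration 1:
  p = (-1 - (2.4)·-1.4000 - (-1.5)·-1.9000 - (-3)·-2.7000) / (8.9) = -0.9652
  q = (-5 - (-2)·-0.1000 - (3.4)·-1.9000 - (-4)·-2.7000) / (13.4) = -0.7119
  r = (7 - (-0.8)·-0.1000 - (3.4)·-1.4000 - (0.4)·-2.7000) / (-8.6) = -1.4837
  s = (-6 - (3)·-0.1000 - (-0.6)·-1.4000 - (3.3)·-1.9000) / (9.9) = -0.0273
Iteration 2:
  p = (-1 - (2.4)·-0.7119 - (-1.5)·-1.4837 - (-3)·-0.0273) / (8.9) = -0.1797
  q = (-5 - (-2)·-0.9652 - (3.4)·-1.4837 - (-4)·-0.0273) / (13.4) = -0.1489
  r = (7 - (-0.8)·-0.9652 - (3.4)·-0.7119 - (0.4)·-0.0273) / (-8.6) = -1.0069
  s = (-6 - (3)·-0.9652 - (-0.6)·-0.7119 - (3.3)·-1.4837) / (9.9) = 0.1378
Change: (0.7855, 0.5630, 0.4768, 0.1651) → max |·| = 0.7855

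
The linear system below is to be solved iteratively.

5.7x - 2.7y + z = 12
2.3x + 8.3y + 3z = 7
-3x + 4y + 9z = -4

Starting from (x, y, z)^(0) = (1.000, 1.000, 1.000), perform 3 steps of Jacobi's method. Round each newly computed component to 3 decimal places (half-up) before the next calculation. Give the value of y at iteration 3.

Iteration 1:
  x = (12 - (-2.7)·1.000 - (1)·1.000) / (5.7) = 2.404
  y = (7 - (2.3)·1.000 - (3)·1.000) / (8.3) = 0.205
  z = (-4 - (-3)·1.000 - (4)·1.000) / (9) = -0.556
Iteration 2:
  x = (12 - (-2.7)·0.205 - (1)·-0.556) / (5.7) = 2.300
  y = (7 - (2.3)·2.404 - (3)·-0.556) / (8.3) = 0.378
  z = (-4 - (-3)·2.404 - (4)·0.205) / (9) = 0.266
Iteration 3:
  x = (12 - (-2.7)·0.378 - (1)·0.266) / (5.7) = 2.238
  y = (7 - (2.3)·2.300 - (3)·0.266) / (8.3) = 0.110
  z = (-4 - (-3)·2.300 - (4)·0.378) / (9) = 0.154

0.110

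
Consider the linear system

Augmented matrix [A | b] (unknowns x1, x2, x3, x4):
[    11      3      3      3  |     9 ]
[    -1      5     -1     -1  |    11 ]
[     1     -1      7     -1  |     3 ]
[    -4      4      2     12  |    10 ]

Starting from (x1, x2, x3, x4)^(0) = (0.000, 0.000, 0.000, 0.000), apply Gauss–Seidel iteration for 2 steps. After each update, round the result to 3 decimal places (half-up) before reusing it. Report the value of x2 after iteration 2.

2.360

Iteration 1:
  x1 = (9 - (3)·0.000 - (3)·0.000 - (3)·0.000) / (11) = 0.818
  x2 = (11 - (-1)·0.818 - (-1)·0.000 - (-1)·0.000) / (5) = 2.364
  x3 = (3 - (1)·0.818 - (-1)·2.364 - (-1)·0.000) / (7) = 0.649
  x4 = (10 - (-4)·0.818 - (4)·2.364 - (2)·0.649) / (12) = 0.210
Iteration 2:
  x1 = (9 - (3)·2.364 - (3)·0.649 - (3)·0.210) / (11) = -0.061
  x2 = (11 - (-1)·-0.061 - (-1)·0.649 - (-1)·0.210) / (5) = 2.360
  x3 = (3 - (1)·-0.061 - (-1)·2.360 - (-1)·0.210) / (7) = 0.804
  x4 = (10 - (-4)·-0.061 - (4)·2.360 - (2)·0.804) / (12) = -0.108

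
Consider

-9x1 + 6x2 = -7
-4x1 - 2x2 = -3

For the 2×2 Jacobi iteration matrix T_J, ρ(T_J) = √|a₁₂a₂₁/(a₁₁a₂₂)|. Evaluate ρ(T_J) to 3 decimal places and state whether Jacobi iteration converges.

a₁₂a₂₁/(a₁₁a₂₂) = (6)·(-4) / ((-9)·(-2)) = -1.333333
ρ = √|-1.333333| = √1.333333 = 1.155
ρ > 1, so Jacobi diverges

1.155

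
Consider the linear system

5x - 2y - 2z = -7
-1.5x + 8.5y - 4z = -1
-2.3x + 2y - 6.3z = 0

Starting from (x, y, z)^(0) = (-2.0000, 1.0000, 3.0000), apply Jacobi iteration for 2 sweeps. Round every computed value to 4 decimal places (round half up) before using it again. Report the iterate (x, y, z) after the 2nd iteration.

(-0.6045, 0.4106, 0.2258)

Iteration 1:
  x = (-7 - (-2)·1.0000 - (-2)·3.0000) / (5) = 0.2000
  y = (-1 - (-1.5)·-2.0000 - (-4)·3.0000) / (8.5) = 0.9412
  z = (0 - (-2.3)·-2.0000 - (2)·1.0000) / (-6.3) = 1.0476
Iteration 2:
  x = (-7 - (-2)·0.9412 - (-2)·1.0476) / (5) = -0.6045
  y = (-1 - (-1.5)·0.2000 - (-4)·1.0476) / (8.5) = 0.4106
  z = (0 - (-2.3)·0.2000 - (2)·0.9412) / (-6.3) = 0.2258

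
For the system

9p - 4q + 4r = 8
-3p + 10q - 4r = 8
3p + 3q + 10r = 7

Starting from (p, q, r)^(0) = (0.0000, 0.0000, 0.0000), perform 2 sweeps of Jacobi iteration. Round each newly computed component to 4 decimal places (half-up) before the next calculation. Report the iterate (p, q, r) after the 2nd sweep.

Iteration 1:
  p = (8 - (-4)·0.0000 - (4)·0.0000) / (9) = 0.8889
  q = (8 - (-3)·0.0000 - (-4)·0.0000) / (10) = 0.8000
  r = (7 - (3)·0.0000 - (3)·0.0000) / (10) = 0.7000
Iteration 2:
  p = (8 - (-4)·0.8000 - (4)·0.7000) / (9) = 0.9333
  q = (8 - (-3)·0.8889 - (-4)·0.7000) / (10) = 1.3467
  r = (7 - (3)·0.8889 - (3)·0.8000) / (10) = 0.1933

(0.9333, 1.3467, 0.1933)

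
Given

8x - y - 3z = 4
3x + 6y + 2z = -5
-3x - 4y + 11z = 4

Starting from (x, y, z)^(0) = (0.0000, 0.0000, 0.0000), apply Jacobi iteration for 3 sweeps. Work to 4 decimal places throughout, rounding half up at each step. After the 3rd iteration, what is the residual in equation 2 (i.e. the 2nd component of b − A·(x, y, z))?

Iteration 1:
  x = (4 - (-1)·0.0000 - (-3)·0.0000) / (8) = 0.5000
  y = (-5 - (3)·0.0000 - (2)·0.0000) / (6) = -0.8333
  z = (4 - (-3)·0.0000 - (-4)·0.0000) / (11) = 0.3636
Iteration 2:
  x = (4 - (-1)·-0.8333 - (-3)·0.3636) / (8) = 0.5322
  y = (-5 - (3)·0.5000 - (2)·0.3636) / (6) = -1.2045
  z = (4 - (-3)·0.5000 - (-4)·-0.8333) / (11) = 0.1970
Iteration 3:
  x = (4 - (-1)·-1.2045 - (-3)·0.1970) / (8) = 0.4233
  y = (-5 - (3)·0.5322 - (2)·0.1970) / (6) = -1.1651
  z = (4 - (-3)·0.5322 - (-4)·-1.2045) / (11) = 0.0708
Residual b − A·x = (-0.3391, 0.5791, -0.1693)

0.5791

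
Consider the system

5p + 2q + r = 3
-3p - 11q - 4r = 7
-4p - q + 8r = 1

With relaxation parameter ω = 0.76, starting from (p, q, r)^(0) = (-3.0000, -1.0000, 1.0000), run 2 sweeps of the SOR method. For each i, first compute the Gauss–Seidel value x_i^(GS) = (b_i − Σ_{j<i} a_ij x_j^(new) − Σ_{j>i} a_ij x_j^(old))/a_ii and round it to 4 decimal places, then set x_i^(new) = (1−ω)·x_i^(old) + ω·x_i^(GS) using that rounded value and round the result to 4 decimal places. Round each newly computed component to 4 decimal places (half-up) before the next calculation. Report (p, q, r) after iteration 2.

(0.6957, -0.9174, 0.3201)

Iteration 1:
  p: GS value = (3 - (2)·-1.0000 - (1)·1.0000) / (5) = 0.8000;  p ← (1−ω)·-3.0000 + ω·0.8000 = -0.1120
  q: GS value = (7 - (-3)·-0.1120 - (-4)·1.0000) / (-11) = -0.9695;  q ← (1−ω)·-1.0000 + ω·-0.9695 = -0.9768
  r: GS value = (1 - (-4)·-0.1120 - (-1)·-0.9768) / (8) = -0.0531;  r ← (1−ω)·1.0000 + ω·-0.0531 = 0.1996
Iteration 2:
  p: GS value = (3 - (2)·-0.9768 - (1)·0.1996) / (5) = 0.9508;  p ← (1−ω)·-0.1120 + ω·0.9508 = 0.6957
  q: GS value = (7 - (-3)·0.6957 - (-4)·0.1996) / (-11) = -0.8987;  q ← (1−ω)·-0.9768 + ω·-0.8987 = -0.9174
  r: GS value = (1 - (-4)·0.6957 - (-1)·-0.9174) / (8) = 0.3582;  r ← (1−ω)·0.1996 + ω·0.3582 = 0.3201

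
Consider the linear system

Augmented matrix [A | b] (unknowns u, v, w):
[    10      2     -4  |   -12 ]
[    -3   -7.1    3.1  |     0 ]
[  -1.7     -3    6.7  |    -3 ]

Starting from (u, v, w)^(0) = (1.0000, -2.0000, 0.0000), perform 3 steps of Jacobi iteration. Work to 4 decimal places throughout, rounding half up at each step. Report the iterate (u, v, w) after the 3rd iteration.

(-1.5084, 0.2888, -0.9030)

Iteration 1:
  u = (-12 - (2)·-2.0000 - (-4)·0.0000) / (10) = -0.8000
  v = (0 - (-3)·1.0000 - (3.1)·0.0000) / (-7.1) = -0.4225
  w = (-3 - (-1.7)·1.0000 - (-3)·-2.0000) / (6.7) = -1.0896
Iteration 2:
  u = (-12 - (2)·-0.4225 - (-4)·-1.0896) / (10) = -1.5513
  v = (0 - (-3)·-0.8000 - (3.1)·-1.0896) / (-7.1) = -0.1377
  w = (-3 - (-1.7)·-0.8000 - (-3)·-0.4225) / (6.7) = -0.8399
Iteration 3:
  u = (-12 - (2)·-0.1377 - (-4)·-0.8399) / (10) = -1.5084
  v = (0 - (-3)·-1.5513 - (3.1)·-0.8399) / (-7.1) = 0.2888
  w = (-3 - (-1.7)·-1.5513 - (-3)·-0.1377) / (6.7) = -0.9030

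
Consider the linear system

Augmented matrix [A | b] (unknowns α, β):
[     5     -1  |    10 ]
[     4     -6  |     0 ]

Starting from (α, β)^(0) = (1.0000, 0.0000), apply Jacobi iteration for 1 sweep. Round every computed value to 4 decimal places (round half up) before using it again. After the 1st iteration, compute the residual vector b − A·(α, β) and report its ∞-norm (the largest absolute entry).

Iteration 1:
  α = (10 - (-1)·0.0000) / (5) = 2.0000
  β = (0 - (4)·1.0000) / (-6) = 0.6667
Residual b − A·x = (0.6667, -3.9998); ∞-norm = 3.9998

3.9998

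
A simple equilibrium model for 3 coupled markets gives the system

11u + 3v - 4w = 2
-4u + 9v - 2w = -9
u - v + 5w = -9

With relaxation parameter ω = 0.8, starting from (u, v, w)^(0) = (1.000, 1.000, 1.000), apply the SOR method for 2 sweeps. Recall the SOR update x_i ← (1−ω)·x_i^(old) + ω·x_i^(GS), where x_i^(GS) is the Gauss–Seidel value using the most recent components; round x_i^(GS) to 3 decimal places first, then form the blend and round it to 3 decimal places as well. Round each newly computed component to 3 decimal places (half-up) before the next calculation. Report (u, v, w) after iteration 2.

Iteration 1:
  u: GS value = (2 - (3)·1.000 - (-4)·1.000) / (11) = 0.273;  u ← (1−ω)·1.000 + ω·0.273 = 0.418
  v: GS value = (-9 - (-4)·0.418 - (-2)·1.000) / (9) = -0.592;  v ← (1−ω)·1.000 + ω·-0.592 = -0.274
  w: GS value = (-9 - (1)·0.418 - (-1)·-0.274) / (5) = -1.938;  w ← (1−ω)·1.000 + ω·-1.938 = -1.350
Iteration 2:
  u: GS value = (2 - (3)·-0.274 - (-4)·-1.350) / (11) = -0.234;  u ← (1−ω)·0.418 + ω·-0.234 = -0.104
  v: GS value = (-9 - (-4)·-0.104 - (-2)·-1.350) / (9) = -1.346;  v ← (1−ω)·-0.274 + ω·-1.346 = -1.132
  w: GS value = (-9 - (1)·-0.104 - (-1)·-1.132) / (5) = -2.006;  w ← (1−ω)·-1.350 + ω·-2.006 = -1.875

(-0.104, -1.132, -1.875)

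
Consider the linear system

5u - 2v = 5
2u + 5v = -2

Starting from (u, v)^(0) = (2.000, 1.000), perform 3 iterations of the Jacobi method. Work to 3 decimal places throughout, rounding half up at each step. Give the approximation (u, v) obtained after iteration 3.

(0.616, -0.608)

Iteration 1:
  u = (5 - (-2)·1.000) / (5) = 1.400
  v = (-2 - (2)·2.000) / (5) = -1.200
Iteration 2:
  u = (5 - (-2)·-1.200) / (5) = 0.520
  v = (-2 - (2)·1.400) / (5) = -0.960
Iteration 3:
  u = (5 - (-2)·-0.960) / (5) = 0.616
  v = (-2 - (2)·0.520) / (5) = -0.608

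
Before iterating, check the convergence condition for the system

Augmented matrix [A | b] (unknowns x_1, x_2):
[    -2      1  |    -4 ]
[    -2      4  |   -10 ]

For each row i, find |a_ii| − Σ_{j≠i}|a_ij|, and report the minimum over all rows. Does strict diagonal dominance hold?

1

row 1: |-2| − (1) = 1
row 2: |4| − (2) = 2
minimum over rows = 1 → strictly diagonally dominant (convergence guaranteed)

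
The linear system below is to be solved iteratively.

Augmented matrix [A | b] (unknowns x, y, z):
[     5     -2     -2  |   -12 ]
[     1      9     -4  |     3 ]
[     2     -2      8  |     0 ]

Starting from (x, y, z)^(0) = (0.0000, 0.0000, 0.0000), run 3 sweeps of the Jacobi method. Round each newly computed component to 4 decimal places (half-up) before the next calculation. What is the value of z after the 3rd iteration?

Iteration 1:
  x = (-12 - (-2)·0.0000 - (-2)·0.0000) / (5) = -2.4000
  y = (3 - (1)·0.0000 - (-4)·0.0000) / (9) = 0.3333
  z = (0 - (2)·0.0000 - (-2)·0.0000) / (8) = 0.0000
Iteration 2:
  x = (-12 - (-2)·0.3333 - (-2)·0.0000) / (5) = -2.2667
  y = (3 - (1)·-2.4000 - (-4)·0.0000) / (9) = 0.6000
  z = (0 - (2)·-2.4000 - (-2)·0.3333) / (8) = 0.6833
Iteration 3:
  x = (-12 - (-2)·0.6000 - (-2)·0.6833) / (5) = -1.8867
  y = (3 - (1)·-2.2667 - (-4)·0.6833) / (9) = 0.8889
  z = (0 - (2)·-2.2667 - (-2)·0.6000) / (8) = 0.7167

0.7167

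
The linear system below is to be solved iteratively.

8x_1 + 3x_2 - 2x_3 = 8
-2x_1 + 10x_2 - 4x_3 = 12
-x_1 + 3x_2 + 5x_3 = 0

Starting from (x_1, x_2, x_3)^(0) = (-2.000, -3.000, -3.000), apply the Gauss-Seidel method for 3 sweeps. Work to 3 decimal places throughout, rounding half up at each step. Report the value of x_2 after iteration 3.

0.990

Iteration 1:
  x_1 = (8 - (3)·-3.000 - (-2)·-3.000) / (8) = 1.375
  x_2 = (12 - (-2)·1.375 - (-4)·-3.000) / (10) = 0.275
  x_3 = (0 - (-1)·1.375 - (3)·0.275) / (5) = 0.110
Iteration 2:
  x_1 = (8 - (3)·0.275 - (-2)·0.110) / (8) = 0.924
  x_2 = (12 - (-2)·0.924 - (-4)·0.110) / (10) = 1.429
  x_3 = (0 - (-1)·0.924 - (3)·1.429) / (5) = -0.673
Iteration 3:
  x_1 = (8 - (3)·1.429 - (-2)·-0.673) / (8) = 0.296
  x_2 = (12 - (-2)·0.296 - (-4)·-0.673) / (10) = 0.990
  x_3 = (0 - (-1)·0.296 - (3)·0.990) / (5) = -0.535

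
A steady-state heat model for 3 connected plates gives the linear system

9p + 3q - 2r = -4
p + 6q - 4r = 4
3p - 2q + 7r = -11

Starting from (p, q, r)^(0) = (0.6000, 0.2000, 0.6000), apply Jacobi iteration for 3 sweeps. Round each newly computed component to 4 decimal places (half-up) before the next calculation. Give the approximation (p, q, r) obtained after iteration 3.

(-0.5459, 0.1045, -1.2031)

Iteration 1:
  p = (-4 - (3)·0.2000 - (-2)·0.6000) / (9) = -0.3778
  q = (4 - (1)·0.6000 - (-4)·0.6000) / (6) = 0.9667
  r = (-11 - (3)·0.6000 - (-2)·0.2000) / (7) = -1.7714
Iteration 2:
  p = (-4 - (3)·0.9667 - (-2)·-1.7714) / (9) = -1.1603
  q = (4 - (1)·-0.3778 - (-4)·-1.7714) / (6) = -0.4513
  r = (-11 - (3)·-0.3778 - (-2)·0.9667) / (7) = -1.1333
Iteration 3:
  p = (-4 - (3)·-0.4513 - (-2)·-1.1333) / (9) = -0.5459
  q = (4 - (1)·-1.1603 - (-4)·-1.1333) / (6) = 0.1045
  r = (-11 - (3)·-1.1603 - (-2)·-0.4513) / (7) = -1.2031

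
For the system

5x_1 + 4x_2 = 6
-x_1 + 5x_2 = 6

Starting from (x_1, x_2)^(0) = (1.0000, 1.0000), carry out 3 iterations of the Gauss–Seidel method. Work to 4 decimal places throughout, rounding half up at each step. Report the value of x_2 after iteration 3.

1.2424

Iteration 1:
  x_1 = (6 - (4)·1.0000) / (5) = 0.4000
  x_2 = (6 - (-1)·0.4000) / (5) = 1.2800
Iteration 2:
  x_1 = (6 - (4)·1.2800) / (5) = 0.1760
  x_2 = (6 - (-1)·0.1760) / (5) = 1.2352
Iteration 3:
  x_1 = (6 - (4)·1.2352) / (5) = 0.2118
  x_2 = (6 - (-1)·0.2118) / (5) = 1.2424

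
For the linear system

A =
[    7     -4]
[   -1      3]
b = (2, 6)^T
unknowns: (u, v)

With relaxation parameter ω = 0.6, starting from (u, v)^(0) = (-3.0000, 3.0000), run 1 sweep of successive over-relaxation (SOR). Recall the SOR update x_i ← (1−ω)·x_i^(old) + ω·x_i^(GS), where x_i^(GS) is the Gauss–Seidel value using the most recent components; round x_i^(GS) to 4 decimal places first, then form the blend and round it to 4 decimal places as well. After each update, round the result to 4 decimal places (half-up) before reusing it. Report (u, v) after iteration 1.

(0.0000, 2.4000)

Iteration 1:
  u: GS value = (2 - (-4)·3.0000) / (7) = 2.0000;  u ← (1−ω)·-3.0000 + ω·2.0000 = 0.0000
  v: GS value = (6 - (-1)·0.0000) / (3) = 2.0000;  v ← (1−ω)·3.0000 + ω·2.0000 = 2.4000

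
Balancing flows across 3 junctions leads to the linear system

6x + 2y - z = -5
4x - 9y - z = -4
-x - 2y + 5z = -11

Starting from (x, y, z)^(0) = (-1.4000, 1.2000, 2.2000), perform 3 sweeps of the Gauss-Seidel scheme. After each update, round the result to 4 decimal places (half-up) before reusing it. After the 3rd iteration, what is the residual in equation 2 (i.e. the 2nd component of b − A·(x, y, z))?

Iteration 1:
  x = (-5 - (2)·1.2000 - (-1)·2.2000) / (6) = -0.8667
  y = (-4 - (4)·-0.8667 - (-1)·2.2000) / (-9) = -0.1852
  z = (-11 - (-1)·-0.8667 - (-2)·-0.1852) / (5) = -2.4474
Iteration 2:
  x = (-5 - (2)·-0.1852 - (-1)·-2.4474) / (6) = -1.1795
  y = (-4 - (4)·-1.1795 - (-1)·-2.4474) / (-9) = 0.1922
  z = (-11 - (-1)·-1.1795 - (-2)·0.1922) / (5) = -2.3590
Iteration 3:
  x = (-5 - (2)·0.1922 - (-1)·-2.3590) / (6) = -1.2906
  y = (-4 - (4)·-1.2906 - (-1)·-2.3590) / (-9) = 0.1330
  z = (-11 - (-1)·-1.2906 - (-2)·0.1330) / (5) = -2.4049
Residual b − A·x = (0.0727, -0.0455, -0.0001)

-0.0455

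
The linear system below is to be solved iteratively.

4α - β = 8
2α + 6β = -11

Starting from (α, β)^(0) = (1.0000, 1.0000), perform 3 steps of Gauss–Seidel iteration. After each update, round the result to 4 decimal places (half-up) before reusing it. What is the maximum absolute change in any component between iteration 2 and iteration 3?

Iteration 1:
  α = (8 - (-1)·1.0000) / (4) = 2.2500
  β = (-11 - (2)·2.2500) / (6) = -2.5833
Iteration 2:
  α = (8 - (-1)·-2.5833) / (4) = 1.3542
  β = (-11 - (2)·1.3542) / (6) = -2.2847
Iteration 3:
  α = (8 - (-1)·-2.2847) / (4) = 1.4288
  β = (-11 - (2)·1.4288) / (6) = -2.3096
Change: (0.0746, -0.0249) → max |·| = 0.0746

0.0746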